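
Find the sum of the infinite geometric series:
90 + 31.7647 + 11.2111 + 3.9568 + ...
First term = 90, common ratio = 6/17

For |r| < 1, S = a / (1 - r)
S = 90 / (1 - (6/17))
S = 90 / (11/17)
S = 1530/11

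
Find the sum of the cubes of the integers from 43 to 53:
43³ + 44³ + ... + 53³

Use ∑_{k=1}^{n} k³ = [n(n+1)/2]², then subtract the first 42 terms.
∑_{k=1}^{53} k³ = [53×54/2]² = 1431² = 2047761
∑_{k=1}^{42} k³ = [42×43/2]² = 903² = 815409
∑_{k=43}^{53} k³ = 2047761 - 815409 = 1232352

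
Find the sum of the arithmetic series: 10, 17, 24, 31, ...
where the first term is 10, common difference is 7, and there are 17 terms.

Sₙ = n/2 × (first + last)
Last term = a + (n-1)d = 10 + (17-1)×7 = 122
S_17 = 17/2 × (10 + 122)
S_17 = 17/2 × 132 = 1122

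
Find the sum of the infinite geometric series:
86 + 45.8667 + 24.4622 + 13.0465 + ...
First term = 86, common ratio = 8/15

For |r| < 1, S = a / (1 - r)
S = 86 / (1 - (8/15))
S = 86 / (7/15)
S = 1290/7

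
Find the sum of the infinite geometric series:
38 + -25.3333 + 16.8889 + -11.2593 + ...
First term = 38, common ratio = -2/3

For |r| < 1, S = a / (1 - r)
S = 38 / (1 - (-2/3))
S = 38 / (5/3)
S = 114/5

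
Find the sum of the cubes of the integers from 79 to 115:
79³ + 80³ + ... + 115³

Use ∑_{k=1}^{n} k³ = [n(n+1)/2]², then subtract the first 78 terms.
∑_{k=1}^{115} k³ = [115×116/2]² = 6670² = 44488900
∑_{k=1}^{78} k³ = [78×79/2]² = 3081² = 9492561
∑_{k=79}^{115} k³ = 44488900 - 9492561 = 34996339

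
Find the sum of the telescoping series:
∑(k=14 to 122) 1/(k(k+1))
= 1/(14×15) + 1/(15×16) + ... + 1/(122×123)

Partial fractions: 1/(k(k+1)) = 1/k - 1/(k+1)
The series telescopes:
= (1/14 - 1/15) + (1/15 - 1/16) + ... + (1/122 - 1/123)
= 1/14 - 1/123
= 109/1722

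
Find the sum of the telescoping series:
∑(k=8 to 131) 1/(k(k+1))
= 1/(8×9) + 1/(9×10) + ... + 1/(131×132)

Partial fractions: 1/(k(k+1)) = 1/k - 1/(k+1)
The series telescopes:
= (1/8 - 1/9) + (1/9 - 1/10) + ... + (1/131 - 1/132)
= 1/8 - 1/132
= 31/264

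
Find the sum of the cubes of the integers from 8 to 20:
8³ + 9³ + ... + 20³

Use ∑_{k=1}^{n} k³ = [n(n+1)/2]², then subtract the first 7 terms.
∑_{k=1}^{20} k³ = [20×21/2]² = 210² = 44100
∑_{k=1}^{7} k³ = [7×8/2]² = 28² = 784
∑_{k=8}^{20} k³ = 44100 - 784 = 43316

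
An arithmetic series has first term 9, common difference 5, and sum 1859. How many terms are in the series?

Using S = n/2 × [2a + (n-1)d]
1859 = n/2 × [2(9) + (n-1)(5)]
1859 = n/2 × [18 + 5n - 5]
3718 = n × [13 + 5n]
5n² + (13)n - 3718 = 0
Discriminant: Δ = (13)² - 4(5)(-3718) = 169 + 74360 = 74529
√Δ = 273
n = [-(13) + √Δ] / (2·5) = (-13 + 273) / 10 = 260 / 10 = 26
(The negative root is discarded since n must be a positive integer.)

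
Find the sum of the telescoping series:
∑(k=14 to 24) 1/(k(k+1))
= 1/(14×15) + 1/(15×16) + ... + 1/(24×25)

Partial fractions: 1/(k(k+1)) = 1/k - 1/(k+1)
The series telescopes:
= (1/14 - 1/15) + (1/15 - 1/16) + ... + (1/24 - 1/25)
= 1/14 - 1/25
= 11/350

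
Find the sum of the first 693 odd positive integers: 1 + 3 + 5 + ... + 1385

Sum of first n odd numbers = n²
= 693²
= 480249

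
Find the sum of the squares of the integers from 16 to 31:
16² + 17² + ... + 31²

Use ∑_{k=1}^{n} k² = n(n+1)(2n+1)/6, then subtract the first 15 terms.
∑_{k=1}^{31} k² = 31×32×63/6 = 10416
∑_{k=1}^{15} k² = 15×16×31/6 = 1240
∑_{k=16}^{31} k² = 10416 - 1240 = 9176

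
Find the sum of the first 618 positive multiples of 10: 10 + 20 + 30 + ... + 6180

Factor out 10: = 10(1 + 2 + ... + 618) = 10 × n(n+1)/2
= 10 × 618×619/2
= 10 × 191271
= 1912710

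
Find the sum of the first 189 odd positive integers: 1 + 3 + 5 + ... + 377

Sum of first n odd numbers = n²
= 189²
= 35721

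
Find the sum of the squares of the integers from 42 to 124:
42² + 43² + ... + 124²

Use ∑_{k=1}^{n} k² = n(n+1)(2n+1)/6, then subtract the first 41 terms.
∑_{k=1}^{124} k² = 124×125×249/6 = 643250
∑_{k=1}^{41} k² = 41×42×83/6 = 23821
∑_{k=42}^{124} k² = 643250 - 23821 = 619429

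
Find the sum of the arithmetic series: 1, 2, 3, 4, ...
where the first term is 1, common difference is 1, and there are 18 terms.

Sₙ = n/2 × (first + last)
Last term = a + (n-1)d = 1 + (18-1)×1 = 18
S_18 = 18/2 × (1 + 18)
S_18 = 18/2 × 19 = 171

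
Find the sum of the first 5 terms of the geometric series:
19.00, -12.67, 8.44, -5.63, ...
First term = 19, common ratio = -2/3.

Sₙ = a(1 - rⁿ) / (1 - r)
S_5 = 19(1 - (-2/3)^5) / (1 - (-2/3))
S_5 = 19(1 - (-32/243)) / (5/3)
S_5 = 1045/81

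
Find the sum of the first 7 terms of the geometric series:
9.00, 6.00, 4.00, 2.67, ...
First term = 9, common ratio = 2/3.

Sₙ = a(1 - rⁿ) / (1 - r)
S_7 = 9(1 - (2/3)^7) / (1 - (2/3))
S_7 = 9(1 - (128/2187)) / (1/3)
S_7 = 2059/81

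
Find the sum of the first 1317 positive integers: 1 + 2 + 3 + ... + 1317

Formula: ∑k = n(n+1)/2
= 1317×1318/2
= 1735806/2
= 867903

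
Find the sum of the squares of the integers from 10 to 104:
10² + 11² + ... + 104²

Use ∑_{k=1}^{n} k² = n(n+1)(2n+1)/6, then subtract the first 9 terms.
∑_{k=1}^{104} k² = 104×105×209/6 = 380380
∑_{k=1}^{9} k² = 9×10×19/6 = 285
∑_{k=10}^{104} k² = 380380 - 285 = 380095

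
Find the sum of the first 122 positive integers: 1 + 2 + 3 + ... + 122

Formula: ∑k = n(n+1)/2
= 122×123/2
= 15006/2
= 7503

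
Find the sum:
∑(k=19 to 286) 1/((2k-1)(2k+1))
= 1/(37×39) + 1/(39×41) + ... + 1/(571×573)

Partial fractions: 1/((2k-1)(2k+1)) = (1/2)[1/(2k-1) - 1/(2k+1)]
The series telescopes:
= (1/2)[1/37 - 1/573]
= 268/21201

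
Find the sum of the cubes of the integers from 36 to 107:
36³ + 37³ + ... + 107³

Use ∑_{k=1}^{n} k³ = [n(n+1)/2]², then subtract the first 35 terms.
∑_{k=1}^{107} k³ = [107×108/2]² = 5778² = 33385284
∑_{k=1}^{35} k³ = [35×36/2]² = 630² = 396900
∑_{k=36}^{107} k³ = 33385284 - 396900 = 32988384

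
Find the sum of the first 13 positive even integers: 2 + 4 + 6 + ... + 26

Sum of first n even numbers = n(n+1)
= 13×14
= 182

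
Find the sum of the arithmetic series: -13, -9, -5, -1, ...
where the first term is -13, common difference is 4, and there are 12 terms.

Sₙ = n/2 × (first + last)
Last term = a + (n-1)d = -13 + (12-1)×4 = 31
S_12 = 12/2 × (-13 + 31)
S_12 = 12/2 × 18 = 108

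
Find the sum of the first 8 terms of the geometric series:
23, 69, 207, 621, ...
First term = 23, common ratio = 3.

Sₙ = a(1 - rⁿ) / (1 - r)
S_8 = 23(1 - 3^8) / (1 - 3)
S_8 = 23(1 - 6561) / (-2)
S_8 = 75440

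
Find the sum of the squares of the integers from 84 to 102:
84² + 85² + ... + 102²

Use ∑_{k=1}^{n} k² = n(n+1)(2n+1)/6, then subtract the first 83 terms.
∑_{k=1}^{102} k² = 102×103×205/6 = 358955
∑_{k=1}^{83} k² = 83×84×167/6 = 194054
∑_{k=84}^{102} k² = 358955 - 194054 = 164901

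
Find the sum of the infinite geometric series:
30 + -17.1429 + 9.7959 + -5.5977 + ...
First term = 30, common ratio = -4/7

For |r| < 1, S = a / (1 - r)
S = 30 / (1 - (-4/7))
S = 30 / (11/7)
S = 210/11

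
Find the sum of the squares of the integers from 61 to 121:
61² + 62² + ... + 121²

Use ∑_{k=1}^{n} k² = n(n+1)(2n+1)/6, then subtract the first 60 terms.
∑_{k=1}^{121} k² = 121×122×243/6 = 597861
∑_{k=1}^{60} k² = 60×61×121/6 = 73810
∑_{k=61}^{121} k² = 597861 - 73810 = 524051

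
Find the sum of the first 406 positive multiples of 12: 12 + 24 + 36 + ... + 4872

Factor out 12: = 12(1 + 2 + ... + 406) = 12 × n(n+1)/2
= 12 × 406×407/2
= 12 × 82621
= 991452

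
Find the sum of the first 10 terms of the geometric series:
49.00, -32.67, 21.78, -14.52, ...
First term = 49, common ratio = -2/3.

Sₙ = a(1 - rⁿ) / (1 - r)
S_10 = 49(1 - (-2/3)^10) / (1 - (-2/3))
S_10 = 49(1 - (1024/59049)) / (5/3)
S_10 = 568645/19683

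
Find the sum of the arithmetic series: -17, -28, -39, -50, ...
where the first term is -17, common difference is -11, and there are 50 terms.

Sₙ = n/2 × (first + last)
Last term = a + (n-1)d = -17 + (50-1)×(-11) = -556
S_50 = 50/2 × (-17 + (-556))
S_50 = 50/2 × (-573) = -14325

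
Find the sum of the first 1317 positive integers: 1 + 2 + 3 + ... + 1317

Formula: ∑k = n(n+1)/2
= 1317×1318/2
= 1735806/2
= 867903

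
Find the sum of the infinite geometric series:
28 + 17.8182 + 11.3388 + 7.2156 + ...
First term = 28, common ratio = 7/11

For |r| < 1, S = a / (1 - r)
S = 28 / (1 - (7/11))
S = 28 / (4/11)
S = 77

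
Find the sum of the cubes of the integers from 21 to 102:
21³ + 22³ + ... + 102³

Use ∑_{k=1}^{n} k³ = [n(n+1)/2]², then subtract the first 20 terms.
∑_{k=1}^{102} k³ = [102×103/2]² = 5253² = 27594009
∑_{k=1}^{20} k³ = [20×21/2]² = 210² = 44100
∑_{k=21}^{102} k³ = 27594009 - 44100 = 27549909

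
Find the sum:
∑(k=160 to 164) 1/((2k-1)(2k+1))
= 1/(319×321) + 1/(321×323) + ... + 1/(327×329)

Partial fractions: 1/((2k-1)(2k+1)) = (1/2)[1/(2k-1) - 1/(2k+1)]
The series telescopes:
= (1/2)[1/319 - 1/329]
= 5/104951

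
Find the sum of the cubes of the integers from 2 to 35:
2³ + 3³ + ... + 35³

Use ∑_{k=1}^{n} k³ = [n(n+1)/2]², then subtract the first 1 terms.
∑_{k=1}^{35} k³ = [35×36/2]² = 630² = 396900
∑_{k=1}^{1} k³ = [1×2/2]² = 1² = 1
∑_{k=2}^{35} k³ = 396900 - 1 = 396899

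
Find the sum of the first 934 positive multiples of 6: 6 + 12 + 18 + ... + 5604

Factor out 6: = 6(1 + 2 + ... + 934) = 6 × n(n+1)/2
= 6 × 934×935/2
= 6 × 436645
= 2619870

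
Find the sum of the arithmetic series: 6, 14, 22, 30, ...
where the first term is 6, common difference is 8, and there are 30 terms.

Sₙ = n/2 × (first + last)
Last term = a + (n-1)d = 6 + (30-1)×8 = 238
S_30 = 30/2 × (6 + 238)
S_30 = 30/2 × 244 = 3660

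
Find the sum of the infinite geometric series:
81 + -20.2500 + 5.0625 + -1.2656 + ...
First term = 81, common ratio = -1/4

For |r| < 1, S = a / (1 - r)
S = 81 / (1 - (-1/4))
S = 81 / (5/4)
S = 324/5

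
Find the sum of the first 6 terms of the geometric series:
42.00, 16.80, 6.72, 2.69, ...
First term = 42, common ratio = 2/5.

Sₙ = a(1 - rⁿ) / (1 - r)
S_6 = 42(1 - (2/5)^6) / (1 - (2/5))
S_6 = 42(1 - (64/15625)) / (3/5)
S_6 = 217854/3125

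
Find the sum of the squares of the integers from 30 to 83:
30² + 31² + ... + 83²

Use ∑_{k=1}^{n} k² = n(n+1)(2n+1)/6, then subtract the first 29 terms.
∑_{k=1}^{83} k² = 83×84×167/6 = 194054
∑_{k=1}^{29} k² = 29×30×59/6 = 8555
∑_{k=30}^{83} k² = 194054 - 8555 = 185499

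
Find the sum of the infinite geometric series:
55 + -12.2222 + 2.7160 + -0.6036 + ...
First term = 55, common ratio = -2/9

For |r| < 1, S = a / (1 - r)
S = 55 / (1 - (-2/9))
S = 55 / (11/9)
S = 45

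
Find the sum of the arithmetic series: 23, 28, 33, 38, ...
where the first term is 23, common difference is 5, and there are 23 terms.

Sₙ = n/2 × (first + last)
Last term = a + (n-1)d = 23 + (23-1)×5 = 133
S_23 = 23/2 × (23 + 133)
S_23 = 23/2 × 156 = 1794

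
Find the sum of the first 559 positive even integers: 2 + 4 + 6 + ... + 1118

Sum of first n even numbers = n(n+1)
= 559×560
= 313040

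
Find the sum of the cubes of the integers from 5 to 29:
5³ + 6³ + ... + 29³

Use ∑_{k=1}^{n} k³ = [n(n+1)/2]², then subtract the first 4 terms.
∑_{k=1}^{29} k³ = [29×30/2]² = 435² = 189225
∑_{k=1}^{4} k³ = [4×5/2]² = 10² = 100
∑_{k=5}^{29} k³ = 189225 - 100 = 189125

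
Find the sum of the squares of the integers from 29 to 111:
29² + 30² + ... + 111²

Use ∑_{k=1}^{n} k² = n(n+1)(2n+1)/6, then subtract the first 28 terms.
∑_{k=1}^{111} k² = 111×112×223/6 = 462056
∑_{k=1}^{28} k² = 28×29×57/6 = 7714
∑_{k=29}^{111} k² = 462056 - 7714 = 454342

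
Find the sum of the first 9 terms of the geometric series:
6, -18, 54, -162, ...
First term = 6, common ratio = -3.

Sₙ = a(1 - rⁿ) / (1 - r)
S_9 = 6(1 - (-3)^9) / (1 - (-3))
S_9 = 6(1 - (-19683)) / (4)
S_9 = 29526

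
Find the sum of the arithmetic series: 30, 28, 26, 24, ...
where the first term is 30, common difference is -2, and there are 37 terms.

Sₙ = n/2 × (first + last)
Last term = a + (n-1)d = 30 + (37-1)×(-2) = -42
S_37 = 37/2 × (30 + (-42))
S_37 = 37/2 × (-12) = -222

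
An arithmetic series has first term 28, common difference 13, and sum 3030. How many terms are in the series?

Using S = n/2 × [2a + (n-1)d]
3030 = n/2 × [2(28) + (n-1)(13)]
3030 = n/2 × [56 + 13n - 13]
6060 = n × [43 + 13n]
13n² + (43)n - 6060 = 0
Discriminant: Δ = (43)² - 4(13)(-6060) = 1849 + 315120 = 316969
√Δ = 563
n = [-(43) + √Δ] / (2·13) = (-43 + 563) / 26 = 520 / 26 = 20
(The negative root is discarded since n must be a positive integer.)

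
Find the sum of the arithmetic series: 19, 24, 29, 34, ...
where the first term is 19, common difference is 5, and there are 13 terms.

Sₙ = n/2 × (first + last)
Last term = a + (n-1)d = 19 + (13-1)×5 = 79
S_13 = 13/2 × (19 + 79)
S_13 = 13/2 × 98 = 637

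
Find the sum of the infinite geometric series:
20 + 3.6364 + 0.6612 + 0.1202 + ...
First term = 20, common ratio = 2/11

For |r| < 1, S = a / (1 - r)
S = 20 / (1 - (2/11))
S = 20 / (9/11)
S = 220/9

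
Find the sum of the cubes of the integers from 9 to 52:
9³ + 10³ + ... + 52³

Use ∑_{k=1}^{n} k³ = [n(n+1)/2]², then subtract the first 8 terms.
∑_{k=1}^{52} k³ = [52×53/2]² = 1378² = 1898884
∑_{k=1}^{8} k³ = [8×9/2]² = 36² = 1296
∑_{k=9}^{52} k³ = 1898884 - 1296 = 1897588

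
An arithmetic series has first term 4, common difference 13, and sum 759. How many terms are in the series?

Using S = n/2 × [2a + (n-1)d]
759 = n/2 × [2(4) + (n-1)(13)]
759 = n/2 × [8 + 13n - 13]
1518 = n × [-5 + 13n]
13n² + (-5)n - 1518 = 0
Discriminant: Δ = (-5)² - 4(13)(-1518) = 25 + 78936 = 78961
√Δ = 281
n = [-(-5) + √Δ] / (2·13) = (5 + 281) / 26 = 286 / 26 = 11
(The negative root is discarded since n must be a positive integer.)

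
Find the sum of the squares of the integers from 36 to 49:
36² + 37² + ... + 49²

Use ∑_{k=1}^{n} k² = n(n+1)(2n+1)/6, then subtract the first 35 terms.
∑_{k=1}^{49} k² = 49×50×99/6 = 40425
∑_{k=1}^{35} k² = 35×36×71/6 = 14910
∑_{k=36}^{49} k² = 40425 - 14910 = 25515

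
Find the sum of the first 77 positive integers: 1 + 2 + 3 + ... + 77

Formula: ∑k = n(n+1)/2
= 77×78/2
= 6006/2
= 3003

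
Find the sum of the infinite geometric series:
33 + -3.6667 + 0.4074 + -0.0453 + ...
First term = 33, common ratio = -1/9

For |r| < 1, S = a / (1 - r)
S = 33 / (1 - (-1/9))
S = 33 / (10/9)
S = 297/10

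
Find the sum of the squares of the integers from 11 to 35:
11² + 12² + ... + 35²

Use ∑_{k=1}^{n} k² = n(n+1)(2n+1)/6, then subtract the first 10 terms.
∑_{k=1}^{35} k² = 35×36×71/6 = 14910
∑_{k=1}^{10} k² = 10×11×21/6 = 385
∑_{k=11}^{35} k² = 14910 - 385 = 14525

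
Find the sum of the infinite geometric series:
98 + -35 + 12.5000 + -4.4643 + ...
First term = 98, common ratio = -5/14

For |r| < 1, S = a / (1 - r)
S = 98 / (1 - (-5/14))
S = 98 / (19/14)
S = 1372/19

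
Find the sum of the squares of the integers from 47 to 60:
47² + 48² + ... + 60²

Use ∑_{k=1}^{n} k² = n(n+1)(2n+1)/6, then subtract the first 46 terms.
∑_{k=1}^{60} k² = 60×61×121/6 = 73810
∑_{k=1}^{46} k² = 46×47×93/6 = 33511
∑_{k=47}^{60} k² = 73810 - 33511 = 40299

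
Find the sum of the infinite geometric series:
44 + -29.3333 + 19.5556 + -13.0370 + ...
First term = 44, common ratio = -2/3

For |r| < 1, S = a / (1 - r)
S = 44 / (1 - (-2/3))
S = 44 / (5/3)
S = 132/5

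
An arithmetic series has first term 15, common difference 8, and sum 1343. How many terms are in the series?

Using S = n/2 × [2a + (n-1)d]
1343 = n/2 × [2(15) + (n-1)(8)]
1343 = n/2 × [30 + 8n - 8]
2686 = n × [22 + 8n]
8n² + (22)n - 2686 = 0
Discriminant: Δ = (22)² - 4(8)(-2686) = 484 + 85952 = 86436
√Δ = 294
n = [-(22) + √Δ] / (2·8) = (-22 + 294) / 16 = 272 / 16 = 17
(The negative root is discarded since n must be a positive integer.)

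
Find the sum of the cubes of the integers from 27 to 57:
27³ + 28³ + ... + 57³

Use ∑_{k=1}^{n} k³ = [n(n+1)/2]², then subtract the first 26 terms.
∑_{k=1}^{57} k³ = [57×58/2]² = 1653² = 2732409
∑_{k=1}^{26} k³ = [26×27/2]² = 351² = 123201
∑_{k=27}^{57} k³ = 2732409 - 123201 = 2609208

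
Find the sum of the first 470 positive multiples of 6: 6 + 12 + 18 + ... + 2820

Factor out 6: = 6(1 + 2 + ... + 470) = 6 × n(n+1)/2
= 6 × 470×471/2
= 6 × 110685
= 664110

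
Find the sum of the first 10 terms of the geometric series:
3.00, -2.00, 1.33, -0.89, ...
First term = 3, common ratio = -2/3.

Sₙ = a(1 - rⁿ) / (1 - r)
S_10 = 3(1 - (-2/3)^10) / (1 - (-2/3))
S_10 = 3(1 - (1024/59049)) / (5/3)
S_10 = 11605/6561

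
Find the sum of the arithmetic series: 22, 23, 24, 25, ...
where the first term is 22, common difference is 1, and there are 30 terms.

Sₙ = n/2 × (first + last)
Last term = a + (n-1)d = 22 + (30-1)×1 = 51
S_30 = 30/2 × (22 + 51)
S_30 = 30/2 × 73 = 1095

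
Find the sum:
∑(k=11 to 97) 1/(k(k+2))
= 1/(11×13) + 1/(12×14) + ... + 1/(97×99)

Partial fractions: 1/(k(k+2)) = (1/2)[1/k - 1/(k+2)]
Telescoping leaves the first two and last two terms:
= (1/2)[1/11 + 1/12 - 1/98 - 1/99]
= 2987/38808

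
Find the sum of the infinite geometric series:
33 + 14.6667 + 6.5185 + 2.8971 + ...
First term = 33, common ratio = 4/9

For |r| < 1, S = a / (1 - r)
S = 33 / (1 - (4/9))
S = 33 / (5/9)
S = 297/5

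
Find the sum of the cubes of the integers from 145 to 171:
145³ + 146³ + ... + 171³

Use ∑_{k=1}^{n} k³ = [n(n+1)/2]², then subtract the first 144 terms.
∑_{k=1}^{171} k³ = [171×172/2]² = 14706² = 216266436
∑_{k=1}^{144} k³ = [144×145/2]² = 10440² = 108993600
∑_{k=145}^{171} k³ = 216266436 - 108993600 = 107272836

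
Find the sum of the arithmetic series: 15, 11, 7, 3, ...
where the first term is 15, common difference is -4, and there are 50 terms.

Sₙ = n/2 × (first + last)
Last term = a + (n-1)d = 15 + (50-1)×(-4) = -181
S_50 = 50/2 × (15 + (-181))
S_50 = 50/2 × (-166) = -4150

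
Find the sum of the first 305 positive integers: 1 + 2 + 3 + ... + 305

Formula: ∑k = n(n+1)/2
= 305×306/2
= 93330/2
= 46665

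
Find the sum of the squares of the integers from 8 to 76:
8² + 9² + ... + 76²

Use ∑_{k=1}^{n} k² = n(n+1)(2n+1)/6, then subtract the first 7 terms.
∑_{k=1}^{76} k² = 76×77×153/6 = 149226
∑_{k=1}^{7} k² = 7×8×15/6 = 140
∑_{k=8}^{76} k² = 149226 - 140 = 149086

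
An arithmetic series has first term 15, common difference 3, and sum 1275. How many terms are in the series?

Using S = n/2 × [2a + (n-1)d]
1275 = n/2 × [2(15) + (n-1)(3)]
1275 = n/2 × [30 + 3n - 3]
2550 = n × [27 + 3n]
3n² + (27)n - 2550 = 0
Discriminant: Δ = (27)² - 4(3)(-2550) = 729 + 30600 = 31329
√Δ = 177
n = [-(27) + √Δ] / (2·3) = (-27 + 177) / 6 = 150 / 6 = 25
(The negative root is discarded since n must be a positive integer.)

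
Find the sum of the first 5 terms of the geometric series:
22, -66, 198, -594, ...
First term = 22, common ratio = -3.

Sₙ = a(1 - rⁿ) / (1 - r)
S_5 = 22(1 - (-3)^5) / (1 - (-3))
S_5 = 22(1 - (-243)) / (4)
S_5 = 1342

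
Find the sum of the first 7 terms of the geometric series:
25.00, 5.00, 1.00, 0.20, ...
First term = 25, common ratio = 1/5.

Sₙ = a(1 - rⁿ) / (1 - r)
S_7 = 25(1 - (1/5)^7) / (1 - (1/5))
S_7 = 25(1 - (1/78125)) / (4/5)
S_7 = 19531/625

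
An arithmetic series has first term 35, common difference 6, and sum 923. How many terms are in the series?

Using S = n/2 × [2a + (n-1)d]
923 = n/2 × [2(35) + (n-1)(6)]
923 = n/2 × [70 + 6n - 6]
1846 = n × [64 + 6n]
6n² + (64)n - 1846 = 0
Discriminant: Δ = (64)² - 4(6)(-1846) = 4096 + 44304 = 48400
√Δ = 220
n = [-(64) + √Δ] / (2·6) = (-64 + 220) / 12 = 156 / 12 = 13
(The negative root is discarded since n must be a positive integer.)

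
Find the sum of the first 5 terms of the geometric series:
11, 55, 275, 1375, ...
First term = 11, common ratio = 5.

Sₙ = a(1 - rⁿ) / (1 - r)
S_5 = 11(1 - 5^5) / (1 - 5)
S_5 = 11(1 - 3125) / (-4)
S_5 = 8591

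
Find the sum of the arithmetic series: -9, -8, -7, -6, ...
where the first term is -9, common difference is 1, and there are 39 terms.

Sₙ = n/2 × (first + last)
Last term = a + (n-1)d = -9 + (39-1)×1 = 29
S_39 = 39/2 × (-9 + 29)
S_39 = 39/2 × 20 = 390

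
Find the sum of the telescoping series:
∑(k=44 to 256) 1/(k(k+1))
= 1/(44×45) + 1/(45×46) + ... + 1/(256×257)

Partial fractions: 1/(k(k+1)) = 1/k - 1/(k+1)
The series telescopes:
= (1/44 - 1/45) + (1/45 - 1/46) + ... + (1/256 - 1/257)
= 1/44 - 1/257
= 213/11308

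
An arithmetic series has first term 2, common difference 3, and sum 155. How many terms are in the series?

Using S = n/2 × [2a + (n-1)d]
155 = n/2 × [2(2) + (n-1)(3)]
155 = n/2 × [4 + 3n - 3]
310 = n × [1 + 3n]
3n² + (1)n - 310 = 0
Discriminant: Δ = (1)² - 4(3)(-310) = 1 + 3720 = 3721
√Δ = 61
n = [-(1) + √Δ] / (2·3) = (-1 + 61) / 6 = 60 / 6 = 10
(The negative root is discarded since n must be a positive integer.)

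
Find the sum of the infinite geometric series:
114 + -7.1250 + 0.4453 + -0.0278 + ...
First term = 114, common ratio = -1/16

For |r| < 1, S = a / (1 - r)
S = 114 / (1 - (-1/16))
S = 114 / (17/16)
S = 1824/17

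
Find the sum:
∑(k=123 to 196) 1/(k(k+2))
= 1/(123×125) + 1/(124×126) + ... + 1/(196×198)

Partial fractions: 1/(k(k+2)) = (1/2)[1/k - 1/(k+2)]
Telescoping leaves the first two and last two terms:
= (1/2)[1/123 + 1/124 - 1/197 - 1/198]
= 601657/198306504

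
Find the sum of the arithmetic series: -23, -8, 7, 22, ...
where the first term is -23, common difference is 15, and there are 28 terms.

Sₙ = n/2 × (first + last)
Last term = a + (n-1)d = -23 + (28-1)×15 = 382
S_28 = 28/2 × (-23 + 382)
S_28 = 28/2 × 359 = 5026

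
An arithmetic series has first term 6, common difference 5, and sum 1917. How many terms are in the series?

Using S = n/2 × [2a + (n-1)d]
1917 = n/2 × [2(6) + (n-1)(5)]
1917 = n/2 × [12 + 5n - 5]
3834 = n × [7 + 5n]
5n² + (7)n - 3834 = 0
Discriminant: Δ = (7)² - 4(5)(-3834) = 49 + 76680 = 76729
√Δ = 277
n = [-(7) + √Δ] / (2·5) = (-7 + 277) / 10 = 270 / 10 = 27
(The negative root is discarded since n must be a positive integer.)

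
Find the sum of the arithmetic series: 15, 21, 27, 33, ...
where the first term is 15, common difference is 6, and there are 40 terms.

Sₙ = n/2 × (first + last)
Last term = a + (n-1)d = 15 + (40-1)×6 = 249
S_40 = 40/2 × (15 + 249)
S_40 = 40/2 × 264 = 5280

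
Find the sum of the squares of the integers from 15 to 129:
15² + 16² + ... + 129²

Use ∑_{k=1}^{n} k² = n(n+1)(2n+1)/6, then subtract the first 14 terms.
∑_{k=1}^{129} k² = 129×130×259/6 = 723905
∑_{k=1}^{14} k² = 14×15×29/6 = 1015
∑_{k=15}^{129} k² = 723905 - 1015 = 722890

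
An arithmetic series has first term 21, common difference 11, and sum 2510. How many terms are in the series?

Using S = n/2 × [2a + (n-1)d]
2510 = n/2 × [2(21) + (n-1)(11)]
2510 = n/2 × [42 + 11n - 11]
5020 = n × [31 + 11n]
11n² + (31)n - 5020 = 0
Discriminant: Δ = (31)² - 4(11)(-5020) = 961 + 220880 = 221841
√Δ = 471
n = [-(31) + √Δ] / (2·11) = (-31 + 471) / 22 = 440 / 22 = 20
(The negative root is discarded since n must be a positive integer.)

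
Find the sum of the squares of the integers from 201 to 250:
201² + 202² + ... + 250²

Use ∑_{k=1}^{n} k² = n(n+1)(2n+1)/6, then subtract the first 200 terms.
∑_{k=1}^{250} k² = 250×251×501/6 = 5239625
∑_{k=1}^{200} k² = 200×201×401/6 = 2686700
∑_{k=201}^{250} k² = 5239625 - 2686700 = 2552925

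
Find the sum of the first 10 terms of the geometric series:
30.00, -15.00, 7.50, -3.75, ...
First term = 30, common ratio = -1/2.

Sₙ = a(1 - rⁿ) / (1 - r)
S_10 = 30(1 - (-1/2)^10) / (1 - (-1/2))
S_10 = 30(1 - (1/1024)) / (3/2)
S_10 = 5115/256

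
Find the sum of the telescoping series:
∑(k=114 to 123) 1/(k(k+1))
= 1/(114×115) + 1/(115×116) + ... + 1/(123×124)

Partial fractions: 1/(k(k+1)) = 1/k - 1/(k+1)
The series telescopes:
= (1/114 - 1/115) + (1/115 - 1/116) + ... + (1/123 - 1/124)
= 1/114 - 1/124
= 5/7068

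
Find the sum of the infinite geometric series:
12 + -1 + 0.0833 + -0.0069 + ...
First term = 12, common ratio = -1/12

For |r| < 1, S = a / (1 - r)
S = 12 / (1 - (-1/12))
S = 12 / (13/12)
S = 144/13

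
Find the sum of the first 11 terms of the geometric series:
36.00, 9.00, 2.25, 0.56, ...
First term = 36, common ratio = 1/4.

Sₙ = a(1 - rⁿ) / (1 - r)
S_11 = 36(1 - (1/4)^11) / (1 - (1/4))
S_11 = 36(1 - (1/4194304)) / (3/4)
S_11 = 12582909/262144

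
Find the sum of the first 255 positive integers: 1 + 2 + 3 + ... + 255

Formula: ∑k = n(n+1)/2
= 255×256/2
= 65280/2
= 32640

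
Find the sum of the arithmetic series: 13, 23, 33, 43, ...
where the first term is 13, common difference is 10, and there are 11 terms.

Sₙ = n/2 × (first + last)
Last term = a + (n-1)d = 13 + (11-1)×10 = 113
S_11 = 11/2 × (13 + 113)
S_11 = 11/2 × 126 = 693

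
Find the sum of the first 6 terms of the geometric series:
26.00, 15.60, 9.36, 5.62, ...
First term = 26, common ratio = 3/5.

Sₙ = a(1 - rⁿ) / (1 - r)
S_6 = 26(1 - (3/5)^6) / (1 - (3/5))
S_6 = 26(1 - (729/15625)) / (2/5)
S_6 = 193648/3125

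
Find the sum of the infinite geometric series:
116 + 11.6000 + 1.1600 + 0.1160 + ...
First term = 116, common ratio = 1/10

For |r| < 1, S = a / (1 - r)
S = 116 / (1 - (1/10))
S = 116 / (9/10)
S = 1160/9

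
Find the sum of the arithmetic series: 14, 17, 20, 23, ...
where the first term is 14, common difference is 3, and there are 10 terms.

Sₙ = n/2 × (first + last)
Last term = a + (n-1)d = 14 + (10-1)×3 = 41
S_10 = 10/2 × (14 + 41)
S_10 = 10/2 × 55 = 275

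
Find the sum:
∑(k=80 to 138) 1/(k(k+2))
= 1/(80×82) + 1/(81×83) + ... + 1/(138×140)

Partial fractions: 1/(k(k+2)) = (1/2)[1/k - 1/(k+2)]
Telescoping leaves the first two and last two terms:
= (1/2)[1/80 + 1/81 - 1/139 - 1/140]
= 66257/12610080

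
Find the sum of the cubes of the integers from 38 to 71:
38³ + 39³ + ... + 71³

Use ∑_{k=1}^{n} k³ = [n(n+1)/2]², then subtract the first 37 terms.
∑_{k=1}^{71} k³ = [71×72/2]² = 2556² = 6533136
∑_{k=1}^{37} k³ = [37×38/2]² = 703² = 494209
∑_{k=38}^{71} k³ = 6533136 - 494209 = 6038927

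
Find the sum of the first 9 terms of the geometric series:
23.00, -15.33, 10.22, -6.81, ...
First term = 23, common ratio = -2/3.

Sₙ = a(1 - rⁿ) / (1 - r)
S_9 = 23(1 - (-2/3)^9) / (1 - (-2/3))
S_9 = 23(1 - (-512/19683)) / (5/3)
S_9 = 92897/6561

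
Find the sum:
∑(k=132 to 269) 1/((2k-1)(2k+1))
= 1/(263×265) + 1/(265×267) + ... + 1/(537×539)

Partial fractions: 1/((2k-1)(2k+1)) = (1/2)[1/(2k-1) - 1/(2k+1)]
The series telescopes:
= (1/2)[1/263 - 1/539]
= 138/141757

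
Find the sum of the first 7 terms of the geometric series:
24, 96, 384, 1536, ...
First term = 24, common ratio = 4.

Sₙ = a(1 - rⁿ) / (1 - r)
S_7 = 24(1 - 4^7) / (1 - 4)
S_7 = 24(1 - 16384) / (-3)
S_7 = 131064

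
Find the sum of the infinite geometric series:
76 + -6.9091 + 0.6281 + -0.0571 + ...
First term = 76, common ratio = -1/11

For |r| < 1, S = a / (1 - r)
S = 76 / (1 - (-1/11))
S = 76 / (12/11)
S = 209/3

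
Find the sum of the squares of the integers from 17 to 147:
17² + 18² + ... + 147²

Use ∑_{k=1}^{n} k² = n(n+1)(2n+1)/6, then subtract the first 16 terms.
∑_{k=1}^{147} k² = 147×148×295/6 = 1069670
∑_{k=1}^{16} k² = 16×17×33/6 = 1496
∑_{k=17}^{147} k² = 1069670 - 1496 = 1068174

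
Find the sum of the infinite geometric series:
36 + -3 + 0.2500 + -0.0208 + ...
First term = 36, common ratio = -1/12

For |r| < 1, S = a / (1 - r)
S = 36 / (1 - (-1/12))
S = 36 / (13/12)
S = 432/13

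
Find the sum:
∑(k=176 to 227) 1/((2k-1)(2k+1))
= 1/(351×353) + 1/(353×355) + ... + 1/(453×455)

Partial fractions: 1/((2k-1)(2k+1)) = (1/2)[1/(2k-1) - 1/(2k+1)]
The series telescopes:
= (1/2)[1/351 - 1/455]
= 4/12285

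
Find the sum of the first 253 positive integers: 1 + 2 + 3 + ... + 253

Formula: ∑k = n(n+1)/2
= 253×254/2
= 64262/2
= 32131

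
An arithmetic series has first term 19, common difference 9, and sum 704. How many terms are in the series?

Using S = n/2 × [2a + (n-1)d]
704 = n/2 × [2(19) + (n-1)(9)]
704 = n/2 × [38 + 9n - 9]
1408 = n × [29 + 9n]
9n² + (29)n - 1408 = 0
Discriminant: Δ = (29)² - 4(9)(-1408) = 841 + 50688 = 51529
√Δ = 227
n = [-(29) + √Δ] / (2·9) = (-29 + 227) / 18 = 198 / 18 = 11
(The negative root is discarded since n must be a positive integer.)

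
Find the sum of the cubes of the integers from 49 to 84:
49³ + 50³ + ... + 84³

Use ∑_{k=1}^{n} k³ = [n(n+1)/2]², then subtract the first 48 terms.
∑_{k=1}^{84} k³ = [84×85/2]² = 3570² = 12744900
∑_{k=1}^{48} k³ = [48×49/2]² = 1176² = 1382976
∑_{k=49}^{84} k³ = 12744900 - 1382976 = 11361924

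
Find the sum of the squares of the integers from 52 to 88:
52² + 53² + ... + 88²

Use ∑_{k=1}^{n} k² = n(n+1)(2n+1)/6, then subtract the first 51 terms.
∑_{k=1}^{88} k² = 88×89×177/6 = 231044
∑_{k=1}^{51} k² = 51×52×103/6 = 45526
∑_{k=52}^{88} k² = 231044 - 45526 = 185518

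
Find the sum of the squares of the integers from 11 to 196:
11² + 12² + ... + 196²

Use ∑_{k=1}^{n} k² = n(n+1)(2n+1)/6, then subtract the first 10 terms.
∑_{k=1}^{196} k² = 196×197×393/6 = 2529086
∑_{k=1}^{10} k² = 10×11×21/6 = 385
∑_{k=11}^{196} k² = 2529086 - 385 = 2528701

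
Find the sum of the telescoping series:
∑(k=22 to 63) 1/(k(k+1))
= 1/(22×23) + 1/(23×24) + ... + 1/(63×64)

Partial fractions: 1/(k(k+1)) = 1/k - 1/(k+1)
The series telescopes:
= (1/22 - 1/23) + (1/23 - 1/24) + ... + (1/63 - 1/64)
= 1/22 - 1/64
= 21/704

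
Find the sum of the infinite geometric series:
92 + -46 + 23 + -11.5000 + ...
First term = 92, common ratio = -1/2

For |r| < 1, S = a / (1 - r)
S = 92 / (1 - (-1/2))
S = 92 / (3/2)
S = 184/3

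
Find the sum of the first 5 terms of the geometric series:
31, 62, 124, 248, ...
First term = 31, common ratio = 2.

Sₙ = a(1 - rⁿ) / (1 - r)
S_5 = 31(1 - 2^5) / (1 - 2)
S_5 = 31(1 - 32) / (-1)
S_5 = 961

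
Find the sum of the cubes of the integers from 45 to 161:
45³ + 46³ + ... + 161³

Use ∑_{k=1}^{n} k³ = [n(n+1)/2]², then subtract the first 44 terms.
∑_{k=1}^{161} k³ = [161×162/2]² = 13041² = 170067681
∑_{k=1}^{44} k³ = [44×45/2]² = 990² = 980100
∑_{k=45}^{161} k³ = 170067681 - 980100 = 169087581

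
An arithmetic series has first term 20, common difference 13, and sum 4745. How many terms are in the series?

Using S = n/2 × [2a + (n-1)d]
4745 = n/2 × [2(20) + (n-1)(13)]
4745 = n/2 × [40 + 13n - 13]
9490 = n × [27 + 13n]
13n² + (27)n - 9490 = 0
Discriminant: Δ = (27)² - 4(13)(-9490) = 729 + 493480 = 494209
√Δ = 703
n = [-(27) + √Δ] / (2·13) = (-27 + 703) / 26 = 676 / 26 = 26
(The negative root is discarded since n must be a positive integer.)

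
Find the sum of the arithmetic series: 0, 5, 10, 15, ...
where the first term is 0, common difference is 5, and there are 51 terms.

Sₙ = n/2 × (first + last)
Last term = a + (n-1)d = 0 + (51-1)×5 = 250
S_51 = 51/2 × (0 + 250)
S_51 = 51/2 × 250 = 6375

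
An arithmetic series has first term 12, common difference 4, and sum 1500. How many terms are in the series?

Using S = n/2 × [2a + (n-1)d]
1500 = n/2 × [2(12) + (n-1)(4)]
1500 = n/2 × [24 + 4n - 4]
3000 = n × [20 + 4n]
4n² + (20)n - 3000 = 0
Discriminant: Δ = (20)² - 4(4)(-3000) = 400 + 48000 = 48400
√Δ = 220
n = [-(20) + √Δ] / (2·4) = (-20 + 220) / 8 = 200 / 8 = 25
(The negative root is discarded since n must be a positive integer.)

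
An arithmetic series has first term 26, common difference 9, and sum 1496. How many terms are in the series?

Using S = n/2 × [2a + (n-1)d]
1496 = n/2 × [2(26) + (n-1)(9)]
1496 = n/2 × [52 + 9n - 9]
2992 = n × [43 + 9n]
9n² + (43)n - 2992 = 0
Discriminant: Δ = (43)² - 4(9)(-2992) = 1849 + 107712 = 109561
√Δ = 331
n = [-(43) + √Δ] / (2·9) = (-43 + 331) / 18 = 288 / 18 = 16
(The negative root is discarded since n must be a positive integer.)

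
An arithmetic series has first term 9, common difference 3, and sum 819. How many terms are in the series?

Using S = n/2 × [2a + (n-1)d]
819 = n/2 × [2(9) + (n-1)(3)]
819 = n/2 × [18 + 3n - 3]
1638 = n × [15 + 3n]
3n² + (15)n - 1638 = 0
Discriminant: Δ = (15)² - 4(3)(-1638) = 225 + 19656 = 19881
√Δ = 141
n = [-(15) + √Δ] / (2·3) = (-15 + 141) / 6 = 126 / 6 = 21
(The negative root is discarded since n must be a positive integer.)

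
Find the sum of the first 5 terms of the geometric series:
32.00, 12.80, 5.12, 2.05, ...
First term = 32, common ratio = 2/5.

Sₙ = a(1 - rⁿ) / (1 - r)
S_5 = 32(1 - (2/5)^5) / (1 - (2/5))
S_5 = 32(1 - (32/3125)) / (3/5)
S_5 = 32992/625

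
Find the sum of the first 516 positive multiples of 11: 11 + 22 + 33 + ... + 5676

Factor out 11: = 11(1 + 2 + ... + 516) = 11 × n(n+1)/2
= 11 × 516×517/2
= 11 × 133386
= 1467246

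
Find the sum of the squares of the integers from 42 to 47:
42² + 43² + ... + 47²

Use ∑_{k=1}^{n} k² = n(n+1)(2n+1)/6, then subtract the first 41 terms.
∑_{k=1}^{47} k² = 47×48×95/6 = 35720
∑_{k=1}^{41} k² = 41×42×83/6 = 23821
∑_{k=42}^{47} k² = 35720 - 23821 = 11899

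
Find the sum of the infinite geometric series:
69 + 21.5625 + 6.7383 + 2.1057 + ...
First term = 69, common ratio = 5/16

For |r| < 1, S = a / (1 - r)
S = 69 / (1 - (5/16))
S = 69 / (11/16)
S = 1104/11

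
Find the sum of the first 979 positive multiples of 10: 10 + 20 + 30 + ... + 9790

Factor out 10: = 10(1 + 2 + ... + 979) = 10 × n(n+1)/2
= 10 × 979×980/2
= 10 × 479710
= 4797100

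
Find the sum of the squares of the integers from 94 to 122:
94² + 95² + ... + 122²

Use ∑_{k=1}^{n} k² = n(n+1)(2n+1)/6, then subtract the first 93 terms.
∑_{k=1}^{122} k² = 122×123×245/6 = 612745
∑_{k=1}^{93} k² = 93×94×187/6 = 272459
∑_{k=94}^{122} k² = 612745 - 272459 = 340286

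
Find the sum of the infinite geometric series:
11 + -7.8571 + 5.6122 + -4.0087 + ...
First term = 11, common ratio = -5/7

For |r| < 1, S = a / (1 - r)
S = 11 / (1 - (-5/7))
S = 11 / (12/7)
S = 77/12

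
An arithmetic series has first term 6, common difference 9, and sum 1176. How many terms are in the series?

Using S = n/2 × [2a + (n-1)d]
1176 = n/2 × [2(6) + (n-1)(9)]
1176 = n/2 × [12 + 9n - 9]
2352 = n × [3 + 9n]
9n² + (3)n - 2352 = 0
Discriminant: Δ = (3)² - 4(9)(-2352) = 9 + 84672 = 84681
√Δ = 291
n = [-(3) + √Δ] / (2·9) = (-3 + 291) / 18 = 288 / 18 = 16
(The negative root is discarded since n must be a positive integer.)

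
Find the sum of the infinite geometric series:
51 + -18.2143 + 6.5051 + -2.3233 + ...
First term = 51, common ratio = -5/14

For |r| < 1, S = a / (1 - r)
S = 51 / (1 - (-5/14))
S = 51 / (19/14)
S = 714/19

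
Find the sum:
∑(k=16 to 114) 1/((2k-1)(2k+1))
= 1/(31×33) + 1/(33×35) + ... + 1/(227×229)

Partial fractions: 1/((2k-1)(2k+1)) = (1/2)[1/(2k-1) - 1/(2k+1)]
The series telescopes:
= (1/2)[1/31 - 1/229]
= 99/7099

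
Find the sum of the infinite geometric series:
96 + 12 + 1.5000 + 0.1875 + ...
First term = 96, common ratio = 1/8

For |r| < 1, S = a / (1 - r)
S = 96 / (1 - (1/8))
S = 96 / (7/8)
S = 768/7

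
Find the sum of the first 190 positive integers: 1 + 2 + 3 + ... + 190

Formula: ∑k = n(n+1)/2
= 190×191/2
= 36290/2
= 18145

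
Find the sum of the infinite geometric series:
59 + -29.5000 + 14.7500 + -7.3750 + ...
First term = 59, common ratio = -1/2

For |r| < 1, S = a / (1 - r)
S = 59 / (1 - (-1/2))
S = 59 / (3/2)
S = 118/3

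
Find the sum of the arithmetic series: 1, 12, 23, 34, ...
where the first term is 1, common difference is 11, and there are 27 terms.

Sₙ = n/2 × (first + last)
Last term = a + (n-1)d = 1 + (27-1)×11 = 287
S_27 = 27/2 × (1 + 287)
S_27 = 27/2 × 288 = 3888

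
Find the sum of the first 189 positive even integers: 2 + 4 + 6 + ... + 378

Sum of first n even numbers = n(n+1)
= 189×190
= 35910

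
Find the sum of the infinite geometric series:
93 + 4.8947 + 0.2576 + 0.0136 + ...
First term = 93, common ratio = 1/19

For |r| < 1, S = a / (1 - r)
S = 93 / (1 - (1/19))
S = 93 / (18/19)
S = 589/6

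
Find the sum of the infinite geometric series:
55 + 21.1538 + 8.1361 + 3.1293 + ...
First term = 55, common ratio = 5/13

For |r| < 1, S = a / (1 - r)
S = 55 / (1 - (5/13))
S = 55 / (8/13)
S = 715/8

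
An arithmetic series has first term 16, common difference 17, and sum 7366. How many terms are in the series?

Using S = n/2 × [2a + (n-1)d]
7366 = n/2 × [2(16) + (n-1)(17)]
7366 = n/2 × [32 + 17n - 17]
14732 = n × [15 + 17n]
17n² + (15)n - 14732 = 0
Discriminant: Δ = (15)² - 4(17)(-14732) = 225 + 1001776 = 1002001
√Δ = 1001
n = [-(15) + √Δ] / (2·17) = (-15 + 1001) / 34 = 986 / 34 = 29
(The negative root is discarded since n must be a positive integer.)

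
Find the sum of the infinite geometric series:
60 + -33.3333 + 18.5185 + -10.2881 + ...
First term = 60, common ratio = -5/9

For |r| < 1, S = a / (1 - r)
S = 60 / (1 - (-5/9))
S = 60 / (14/9)
S = 270/7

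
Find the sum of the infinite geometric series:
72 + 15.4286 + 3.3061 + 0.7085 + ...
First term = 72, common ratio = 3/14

For |r| < 1, S = a / (1 - r)
S = 72 / (1 - (3/14))
S = 72 / (11/14)
S = 1008/11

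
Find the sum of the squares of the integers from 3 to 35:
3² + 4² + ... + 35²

Use ∑_{k=1}^{n} k² = n(n+1)(2n+1)/6, then subtract the first 2 terms.
∑_{k=1}^{35} k² = 35×36×71/6 = 14910
∑_{k=1}^{2} k² = 2×3×5/6 = 5
∑_{k=3}^{35} k² = 14910 - 5 = 14905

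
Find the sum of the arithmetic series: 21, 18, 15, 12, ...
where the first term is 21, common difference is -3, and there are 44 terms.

Sₙ = n/2 × (first + last)
Last term = a + (n-1)d = 21 + (44-1)×(-3) = -108
S_44 = 44/2 × (21 + (-108))
S_44 = 44/2 × (-87) = -1914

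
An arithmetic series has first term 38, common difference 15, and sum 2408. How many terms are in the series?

Using S = n/2 × [2a + (n-1)d]
2408 = n/2 × [2(38) + (n-1)(15)]
2408 = n/2 × [76 + 15n - 15]
4816 = n × [61 + 15n]
15n² + (61)n - 4816 = 0
Discriminant: Δ = (61)² - 4(15)(-4816) = 3721 + 288960 = 292681
√Δ = 541
n = [-(61) + √Δ] / (2·15) = (-61 + 541) / 30 = 480 / 30 = 16
(The negative root is discarded since n must be a positive integer.)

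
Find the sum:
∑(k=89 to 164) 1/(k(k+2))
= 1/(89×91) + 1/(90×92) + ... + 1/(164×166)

Partial fractions: 1/(k(k+2)) = (1/2)[1/k - 1/(k+2)]
Telescoping leaves the first two and last two terms:
= (1/2)[1/89 + 1/90 - 1/165 - 1/166]
= 7505/1462626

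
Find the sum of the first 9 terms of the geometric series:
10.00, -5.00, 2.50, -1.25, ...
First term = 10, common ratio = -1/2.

Sₙ = a(1 - rⁿ) / (1 - r)
S_9 = 10(1 - (-1/2)^9) / (1 - (-1/2))
S_9 = 10(1 - (-1/512)) / (3/2)
S_9 = 855/128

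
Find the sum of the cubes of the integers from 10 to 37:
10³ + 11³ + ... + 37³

Use ∑_{k=1}^{n} k³ = [n(n+1)/2]², then subtract the first 9 terms.
∑_{k=1}^{37} k³ = [37×38/2]² = 703² = 494209
∑_{k=1}^{9} k³ = [9×10/2]² = 45² = 2025
∑_{k=10}^{37} k³ = 494209 - 2025 = 492184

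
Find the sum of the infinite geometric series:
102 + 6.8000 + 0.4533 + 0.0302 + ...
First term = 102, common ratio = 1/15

For |r| < 1, S = a / (1 - r)
S = 102 / (1 - (1/15))
S = 102 / (14/15)
S = 765/7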